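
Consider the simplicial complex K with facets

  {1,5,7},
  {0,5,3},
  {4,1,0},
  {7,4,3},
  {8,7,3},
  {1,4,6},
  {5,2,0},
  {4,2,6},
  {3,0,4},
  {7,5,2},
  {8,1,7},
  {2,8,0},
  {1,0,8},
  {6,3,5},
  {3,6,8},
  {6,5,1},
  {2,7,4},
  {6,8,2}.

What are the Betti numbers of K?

b_0 = 1, b_1 = 2, b_2 = 1.

We work with the vertex ordering 0 < 1 < 2 < 3 < 4 < 5 < 6 < 7 < 8. The simplices of K, each written with vertices in increasing order, are:

  0-simplices (9): [0], [1], [2], [3], [4], [5], [6], [7], [8]
  1-simplices (27): (27 of them)
  2-simplices (18): [0,1,4], [0,1,8], [0,2,5], [0,2,8], [0,3,4], [0,3,5], [1,4,6], [1,5,6], [1,5,7], [1,7,8], [2,4,6], [2,4,7], [2,5,7], [2,6,8], [3,4,7], [3,5,6], [3,6,8], [3,7,8]

giving chain groups C_0 ≅ Z^9, C_1 ≅ Z^27, C_2 ≅ Z^18.

∂_1: C_1 → C_0 maps an edge to its endpoints' difference, ∂[p,q] = q − p. For instance
  ∂[4,7] = [7] − [4].
This gives a 9×27 integer matrix of rank 8; reducing to Smith normal form yields diagonal entries (1,1,1,1,1,1,1,1).

The boundary map ∂_2: C_2 → C_1 sends each 2-simplex [p,q,r] to [q,r] − [p,r] + [p,q]. For instance
  ∂[0,2,8] = [2,8] − [0,8] + [0,2],
  ∂[2,5,7] = [5,7] − [2,7] + [2,5].
The resulting 27×18 matrix has rank 17, and its Smith normal form has invariant factors (1,1,1,1,1,1,1,1,1,1,1,1,1,1,1,1,1).

Computing H_k = (kernel of ∂_k) / (image of ∂_{k+1}):

  H_0: rank C_0 − rank ∂_1 = 9 − 8 = 1, and the invariant factors of ∂_1 are all 1, so H_0 ≅ Z.
  H_1: rank ker ∂_1 − rank ∂_2 = (27 − 8) − 17 = 2, and the invariant factors of ∂_2 are all 1, so H_1 ≅ Z^2.
  H_2: rank ker ∂_2 − rank ∂_3 = (18 − 17) − 0 = 1, and there is no ∂_3, so H_2 ≅ Z.

Hence the Betti numbers are b_0 = 1, b_1 = 2, b_2 = 1.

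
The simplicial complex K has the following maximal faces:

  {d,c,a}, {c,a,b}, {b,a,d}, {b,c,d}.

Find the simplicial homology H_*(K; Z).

Order the vertices as a < b < c < d. Listing each simplex with vertices in this order, K has dimension 2 with simplices:

  0-simplices (4): a, b, c, d
  1-simplices (6): ab, ac, ad, bc, bd, cd
  2-simplices (4): abc, abd, acd, bcd

so the chain groups are C_0 ≅ Z^4, C_1 ≅ Z^6, C_2 ≅ Z^4.

The boundary map ∂_1: C_1 → C_0 maps an edge to its endpoints' difference, ∂[p,q] = q − p. For instance
  ∂bc = c − b.
As a 4×6 matrix over Z this has rank 3, with invariant factors (1,1,1).

∂_2: C_2 → C_1 acts by ∂[p,q,r] = [q,r] − [p,r] + [p,q]. For instance
  ∂abc = bc − ac + ab,
  ∂abd = bd − ad + ab.
The 6×4 boundary matrix has rank 3 and Smith normal form diag(1,1,1).

From H_k ≅ ker(∂_k) / im(∂_{k+1}) we obtain:

  H_0: rank C_0 − rank ∂_1 = 4 − 3 = 1, and the invariant factors of ∂_1 are all 1, so H_0 = Z.
  H_1: rank ker ∂_1 − rank ∂_2 = (6 − 3) − 3 = 0, and the invariant factors of ∂_2 are all 1, so H_1 = 0.
  H_2: rank ker ∂_2 − rank ∂_3 = (4 − 3) − 0 = 1, and there is no ∂_3, so H_2 = Z.

As a check, the Euler characteristic is 4 − 6 + 4 = 2, which agrees with 1 − 0 + 1 = 2.

H_0 ≅ Z,  H_1 = 0,  H_2 ≅ Z.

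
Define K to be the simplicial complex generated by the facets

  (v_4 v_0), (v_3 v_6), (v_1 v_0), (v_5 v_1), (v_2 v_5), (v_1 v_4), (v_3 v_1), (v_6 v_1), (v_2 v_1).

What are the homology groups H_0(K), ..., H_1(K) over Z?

Fix the vertex order v_0 < v_1 < v_2 < v_3 < v_4 < v_5 < v_6 and write every simplex with vertices in increasing order. Then dim K = 1 and the simplices of K are:

  0-simplices (7): [v_0], [v_1], [v_2], [v_3], [v_4], [v_5], [v_6]
  1-simplices (9): [v_0,v_1], [v_0,v_4], [v_1,v_2], [v_1,v_3], [v_1,v_4], [v_1,v_5], [v_1,v_6], [v_2,v_5], [v_3,v_6]

so the chain groups are C_0 ≅ Z^7, C_1 ≅ Z^9.

Boundary ∂_1: C_1 → C_0 maps an edge to its endpoints' difference, ∂[p,q] = q − p. For instance
  ∂[v_3,v_6] = [v_6] − [v_3].
The 7×9 boundary matrix has rank 6 and Smith normal form diag(1,1,1,1,1,1).

Reading off H_k = ker ∂_k / im ∂_{k+1}:

  H_0: rank C_0 − rank ∂_1 = 7 − 6 = 1, and the invariant factors of ∂_1 are all 1, so H_0 ≅ Z.
  H_1: rank ker ∂_1 − rank ∂_2 = (9 − 6) − 0 = 3, and there is no ∂_2, so H_1 ≅ Z^3.

H_0 ≅ Z,  H_1 ≅ Z^3.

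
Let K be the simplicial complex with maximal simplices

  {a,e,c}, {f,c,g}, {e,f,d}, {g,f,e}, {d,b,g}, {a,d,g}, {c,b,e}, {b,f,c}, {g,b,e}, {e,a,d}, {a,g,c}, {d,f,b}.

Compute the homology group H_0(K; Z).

We work with the vertex ordering a < b < c < d < e < f < g. The simplices of K, each written with vertices in increasing order, are:

  0-simplices (7): a, b, c, d, e, f, g
  1-simplices (18): ac, ad, ae, ag, bc, bd, be, bf, bg, ce, cf, cg, de, df, dg, ef, eg, fg
  2-simplices (12): ace, acg, ade, adg, bce, bcf, bdf, bdg, beg, cfg, def, efg

so the chain groups are C_0 ≅ Z^7, C_1 ≅ Z^18, C_2 ≅ Z^12.

Boundary ∂_1: C_1 → C_0 is given by ∂[p,q] = [q] − [p]. For instance
  ∂dg = g − d.
As a 7×18 matrix over Z this has rank 6, with invariant factors (1,1,1,1,1,1).

Boundary ∂_2: C_2 → C_1 acts by ∂[p,q,r] = [q,r] − [p,r] + [p,q]. For instance
  ∂efg = fg − eg + ef,
  ∂bcf = cf − bf + bc.
This gives a 18×12 integer matrix of rank 12; reducing to Smith normal form yields diagonal entries (1,1,1,1,1,1,1,1,1,1,1,2).

Computing H_k = (kernel of ∂_k) / (image of ∂_{k+1}):

  H_0: rank C_0 − rank ∂_1 = 7 − 6 = 1, and the invariant factors of ∂_1 are all 1, so H_0 ≅ Z.

H_0 ≅ Z.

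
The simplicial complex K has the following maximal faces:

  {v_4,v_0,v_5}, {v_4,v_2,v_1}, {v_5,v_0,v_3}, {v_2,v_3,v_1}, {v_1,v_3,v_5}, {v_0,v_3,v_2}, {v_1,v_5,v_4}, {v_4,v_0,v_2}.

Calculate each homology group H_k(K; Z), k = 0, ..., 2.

Fix the vertex order v_0 < v_1 < v_2 < v_3 < v_4 < v_5 and write every simplex with vertices in increasing order. Then dim K = 2 and the simplices of K are:

  0-simplices (6): [v_0], [v_1], [v_2], [v_3], [v_4], [v_5]
  1-simplices (12): [v_0,v_2], [v_0,v_3], [v_0,v_4], [v_0,v_5], [v_1,v_2], [v_1,v_3], [v_1,v_4], [v_1,v_5], [v_2,v_3], [v_2,v_4], [v_3,v_5], [v_4,v_5]
  2-simplices (8): [v_0,v_2,v_3], [v_0,v_2,v_4], [v_0,v_3,v_5], [v_0,v_4,v_5], [v_1,v_2,v_3], [v_1,v_2,v_4], [v_1,v_3,v_5], [v_1,v_4,v_5]

Hence C_0 ≅ Z^6, C_1 ≅ Z^12, C_2 ≅ Z^8.

The boundary map ∂_1: C_1 → C_0 is given by ∂[p,q] = [q] − [p].
The resulting 6×12 matrix has rank 5, and its Smith normal form has invariant factors (1,1,1,1,1).

Boundary ∂_2: C_2 → C_1 maps a triangle to the signed sum of its edges. For instance
  ∂[v_0,v_2,v_3] = [v_2,v_3] − [v_0,v_3] + [v_0,v_2],
  ∂[v_0,v_3,v_5] = [v_3,v_5] − [v_0,v_5] + [v_0,v_3].
The 12×8 boundary matrix has rank 7 and Smith normal form diag(1,1,1,1,1,1,1).

Reading off H_k = ker ∂_k / im ∂_{k+1}:

  H_0: rank C_0 − rank ∂_1 = 6 − 5 = 1, and the invariant factors of ∂_1 are all 1, so H_0 ≅ Z.
  H_1: rank ker ∂_1 − rank ∂_2 = (12 − 5) − 7 = 0, and the invariant factors of ∂_2 are all 1, so H_1 ≅ 0.
  H_2: rank ker ∂_2 − rank ∂_3 = (8 − 7) − 0 = 1, and there is no ∂_3, so H_2 ≅ Z.

H_0 ≅ Z,  H_1 = 0,  H_2 ≅ Z.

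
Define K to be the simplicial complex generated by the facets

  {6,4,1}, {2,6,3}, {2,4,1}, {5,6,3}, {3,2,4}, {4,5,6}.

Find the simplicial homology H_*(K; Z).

We work with the vertex ordering 1 < 2 < 3 < 4 < 5 < 6. The simplices of K, each written with vertices in increasing order, are:

  0-simplices (6): [1], [2], [3], [4], [5], [6]
  1-simplices (12): [1,2], [1,4], [1,6], [2,3], [2,4], [2,6], [3,4], [3,5], [3,6], [4,5], [4,6], [5,6]
  2-simplices (6): [1,2,4], [1,4,6], [2,3,4], [2,3,6], [3,5,6], [4,5,6]

so the chain groups are C_0 ≅ Z^6, C_1 ≅ Z^12, C_2 ≅ Z^6.

∂_1: C_1 → C_0 is given by ∂[p,q] = [q] − [p]. For instance
  ∂[1,6] = [6] − [1].
The 6×12 boundary matrix has rank 5 and Smith normal form diag(1,1,1,1,1).

Boundary ∂_2: C_2 → C_1 acts by ∂[p,q,r] = [q,r] − [p,r] + [p,q]. For instance
  ∂[1,4,6] = [4,6] − [1,6] + [1,4],
  ∂[2,3,4] = [3,4] − [2,4] + [2,3].
As a 12×6 matrix over Z this has rank 6, with invariant factors (1,1,1,1,1,1).

Computing H_k = (kernel of ∂_k) / (image of ∂_{k+1}):

  H_0: rank C_0 − rank ∂_1 = 6 − 5 = 1, and the invariant factors of ∂_1 are all 1, so H_0 = Z.
  H_1: rank ker ∂_1 − rank ∂_2 = (12 − 5) − 6 = 1, and the invariant factors of ∂_2 are all 1, so H_1 = Z.
  H_2: rank ker ∂_2 − rank ∂_3 = (6 − 6) − 0 = 0, and there is no ∂_3, so H_2 = 0.

As a check, the Euler characteristic is 6 − 12 + 6 = 0, which agrees with 1 − 1 + 0 = 0.

H_0 ≅ Z,  H_1 ≅ Z,  H_2 = 0.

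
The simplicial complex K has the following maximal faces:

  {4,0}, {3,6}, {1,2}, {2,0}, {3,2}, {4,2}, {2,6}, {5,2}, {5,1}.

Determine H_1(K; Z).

Take the total order 0 < 1 < 2 < 3 < 4 < 5 < 6 on the vertex set. Then K (dimension 1) consists of the simplices:

  0-simplices (7): [0], [1], [2], [3], [4], [5], [6]
  1-simplices (9): [0,2], [0,4], [1,2], [1,5], [2,3], [2,4], [2,5], [2,6], [3,6]

giving chain groups C_0 ≅ Z^7, C_1 ≅ Z^9.

Boundary ∂_1: C_1 → C_0 maps an edge to its endpoints' difference, ∂[p,q] = q − p.
This gives a 7×9 integer matrix of rank 6; reducing to Smith normal form yields diagonal entries (1,1,1,1,1,1).

From H_k ≅ ker(∂_k) / im(∂_{k+1}) we obtain:

  H_1: rank ker ∂_1 − rank ∂_2 = (9 − 6) − 0 = 3, and there is no ∂_2, so H_1 ≅ Z^3.

H_1 ≅ Z^3.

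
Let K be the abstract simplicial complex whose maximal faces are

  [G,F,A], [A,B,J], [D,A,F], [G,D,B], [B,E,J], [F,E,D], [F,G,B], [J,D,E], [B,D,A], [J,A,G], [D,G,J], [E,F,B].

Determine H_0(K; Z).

H_0 ≅ Z.

We work with the vertex ordering A < B < D < E < F < G < J. The simplices of K, each written with vertices in increasing order, are:

  0-simplices (7): A, B, D, E, F, G, J
  1-simplices (18): AB, AD, AF, AG, AJ, BD, BE, BF, BG, BJ, DE, DF, DG, DJ, EF, EJ, FG, GJ
  2-simplices (12): ABD, ABJ, ADF, AFG, AGJ, BDG, BEF, BEJ, BFG, DEF, DEJ, DGJ

so the chain groups are C_0 ≅ Z^7, C_1 ≅ Z^18, C_2 ≅ Z^12.

Boundary ∂_1: C_1 → C_0 is given by ∂[p,q] = [q] − [p]. For instance
  ∂BG = G − B.
The 7×18 boundary matrix has rank 6 and Smith normal form diag(1,1,1,1,1,1).

∂_2: C_2 → C_1 acts by ∂[p,q,r] = [q,r] − [p,r] + [p,q]. For instance
  ∂DEJ = EJ − DJ + DE,
  ∂BEF = EF − BF + BE.
As a 18×12 matrix over Z this has rank 12, with invariant factors (1,1,1,1,1,1,1,1,1,1,1,2).

Computing H_k = (kernel of ∂_k) / (image of ∂_{k+1}):

  H_0: rank C_0 − rank ∂_1 = 7 − 6 = 1, and the invariant factors of ∂_1 are all 1, so H_0 ≅ Z.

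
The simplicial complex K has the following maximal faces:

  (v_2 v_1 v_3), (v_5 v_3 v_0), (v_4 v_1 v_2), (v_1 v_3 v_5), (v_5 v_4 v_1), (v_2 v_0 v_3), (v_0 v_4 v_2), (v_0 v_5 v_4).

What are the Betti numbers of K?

Order the vertices as v_0 < v_1 < v_2 < v_3 < v_4 < v_5. Listing each simplex with vertices in this order, K has dimension 2 with simplices:

  0-simplices (6): [v_0], [v_1], [v_2], [v_3], [v_4], [v_5]
  1-simplices (12): [v_0,v_2], [v_0,v_3], [v_0,v_4], [v_0,v_5], [v_1,v_2], [v_1,v_3], [v_1,v_4], [v_1,v_5], [v_2,v_3], [v_2,v_4], [v_3,v_5], [v_4,v_5]
  2-simplices (8): [v_0,v_2,v_3], [v_0,v_2,v_4], [v_0,v_3,v_5], [v_0,v_4,v_5], [v_1,v_2,v_3], [v_1,v_2,v_4], [v_1,v_3,v_5], [v_1,v_4,v_5]

Hence C_0 ≅ Z^6, C_1 ≅ Z^12, C_2 ≅ Z^8.

∂_1: C_1 → C_0 maps an edge to its endpoints' difference, ∂[p,q] = q − p.
This gives a 6×12 integer matrix of rank 5; reducing to Smith normal form yields diagonal entries (1,1,1,1,1).

∂_2: C_2 → C_1 sends each 2-simplex [p,q,r] to [q,r] − [p,r] + [p,q]. For instance
  ∂[v_0,v_2,v_3] = [v_2,v_3] − [v_0,v_3] + [v_0,v_2],
  ∂[v_1,v_4,v_5] = [v_4,v_5] − [v_1,v_5] + [v_1,v_4].
As a 12×8 matrix over Z this has rank 7, with invariant factors (1,1,1,1,1,1,1).

Computing H_k = (kernel of ∂_k) / (image of ∂_{k+1}):

  H_0: rank C_0 − rank ∂_1 = 6 − 5 = 1, and the invariant factors of ∂_1 are all 1, so H_0 ≅ Z.
  H_1: rank ker ∂_1 − rank ∂_2 = (12 − 5) − 7 = 0, and the invariant factors of ∂_2 are all 1, so H_1 ≅ 0.
  H_2: rank ker ∂_2 − rank ∂_3 = (8 − 7) − 0 = 1, and there is no ∂_3, so H_2 ≅ Z.

Hence the Betti numbers are b_0 = 1, b_1 = 0, b_2 = 1.

b_0 = 1, b_1 = 0, b_2 = 1.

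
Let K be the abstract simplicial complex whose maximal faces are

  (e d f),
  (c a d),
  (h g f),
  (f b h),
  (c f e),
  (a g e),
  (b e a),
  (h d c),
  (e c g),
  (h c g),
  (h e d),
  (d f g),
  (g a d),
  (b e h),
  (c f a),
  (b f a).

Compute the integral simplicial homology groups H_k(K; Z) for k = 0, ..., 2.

Fix the vertex order a < b < c < d < e < f < g < h and write every simplex with vertices in increasing order. Then dim K = 2 and the simplices of K are:

  0-simplices (8): a, b, c, d, e, f, g, h
  1-simplices (24): ab, ac, ad, ae, af, ag, be, bf, bh, cd, ce, cf, cg, ch, de, df, dg, dh, ef, eg, eh, fg, fh, gh
  2-simplices (16): abe, abf, acd, acf, adg, aeg, beh, bfh, cdh, cef, ceg, cgh, def, deh, dfg, fgh

Hence C_0 ≅ Z^8, C_1 ≅ Z^24, C_2 ≅ Z^16.

∂_1: C_1 → C_0 maps an edge to its endpoints' difference, ∂[p,q] = q − p. For instance
  ∂bf = f − b.
As a 8×24 matrix over Z this has rank 7, with invariant factors (1,1,1,1,1,1,1).

∂_2: C_2 → C_1 acts by ∂[p,q,r] = [q,r] − [p,r] + [p,q]. For instance
  ∂abe = be − ae + ab,
  ∂def = ef − df + de.
The resulting 24×16 matrix has rank 15, and its Smith normal form has invariant factors (1,1,1,1,1,1,1,1,1,1,1,1,1,1,1).

Computing H_k = (kernel of ∂_k) / (image of ∂_{k+1}):

  H_0: rank C_0 − rank ∂_1 = 8 − 7 = 1, and the invariant factors of ∂_1 are all 1, so H_0 ≅ Z.
  H_1: rank ker ∂_1 − rank ∂_2 = (24 − 7) − 15 = 2, and the invariant factors of ∂_2 are all 1, so H_1 ≅ Z^2.
  H_2: rank ker ∂_2 − rank ∂_3 = (16 − 15) − 0 = 1, and there is no ∂_3, so H_2 ≅ Z.

As a check, the Euler characteristic is 8 − 24 + 16 = 0, which agrees with 1 − 2 + 1 = 0.
(K is a triangulation of the torus T^2.)

H_0 = Z,  H_1 = Z^2,  H_2 = Z.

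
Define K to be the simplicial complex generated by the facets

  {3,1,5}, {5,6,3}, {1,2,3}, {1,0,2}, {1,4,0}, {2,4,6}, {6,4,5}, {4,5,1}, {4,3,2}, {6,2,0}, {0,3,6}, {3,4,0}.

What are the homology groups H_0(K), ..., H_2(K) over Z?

K has 7 vertices, 18 edges, 12 triangles.
rank ∂_0 = 0, rank ∂_1 = 6 ⇒ b_0 = 7 − 0 − 6 = 1; all invariant factors of ∂_1 are 1 so no torsion. So H_0 ≅ Z.
rank ∂_1 = 6, rank ∂_2 = 12 ⇒ b_1 = 18 − 6 − 12 = 0; ∂_2 has invariant factor(s) [2] giving torsion. So H_1 ≅ Z/2Z.
rank ∂_2 = 12, rank ∂_3 = 0 ⇒ b_2 = 12 − 12 − 0 = 0. So H_2 ≅ 0.

H_0 = Z,  H_1 = Z/2Z,  H_2 = 0.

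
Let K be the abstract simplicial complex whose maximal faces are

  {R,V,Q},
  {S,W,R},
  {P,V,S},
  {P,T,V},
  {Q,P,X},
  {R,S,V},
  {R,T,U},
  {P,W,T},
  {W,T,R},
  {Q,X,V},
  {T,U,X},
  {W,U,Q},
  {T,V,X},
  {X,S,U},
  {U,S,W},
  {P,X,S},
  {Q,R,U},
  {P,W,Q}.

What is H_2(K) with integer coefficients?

Take the total order P < Q < R < S < T < U < V < W < X on the vertex set. Then K (dimension 2) consists of the simplices:

  0-simplices (9): P, Q, R, S, T, U, V, W, X
  1-simplices (27): PQ, PS, PT, PV, PW, PX, QR, QU, QV, QW, QX, RS, RT, RU, RV, RW, SU, SV, SW, SX, TU, TV, TW, TX, UW, UX, VX
  2-simplices (18): PQW, PQX, PSV, PSX, PTV, PTW, QRU, QRV, QUW, QVX, RSV, RSW, RTU, RTW, SUW, SUX, TUX, TVX

Hence C_0 ≅ Z^9, C_1 ≅ Z^27, C_2 ≅ Z^18.

∂_1: C_1 → C_0 is given by ∂[p,q] = [q] − [p]. For instance
  ∂SU = U − S.
The 9×27 boundary matrix has rank 8 and Smith normal form diag(1,1,1,1,1,1,1,1).

Boundary ∂_2: C_2 → C_1 maps a triangle to the signed sum of its edges. For instance
  ∂RSV = SV − RV + RS,
  ∂RSW = SW − RW + RS.
As a 27×18 matrix over Z this has rank 18, with invariant factors (1,1,1,1,1,1,1,1,1,1,1,1,1,1,1,1,1,2).

Reading off H_k = ker ∂_k / im ∂_{k+1}:

  H_2: rank ker ∂_2 − rank ∂_3 = (18 − 18) − 0 = 0, and there is no ∂_3, so H_2 ≅ 0.

H_2 = 0.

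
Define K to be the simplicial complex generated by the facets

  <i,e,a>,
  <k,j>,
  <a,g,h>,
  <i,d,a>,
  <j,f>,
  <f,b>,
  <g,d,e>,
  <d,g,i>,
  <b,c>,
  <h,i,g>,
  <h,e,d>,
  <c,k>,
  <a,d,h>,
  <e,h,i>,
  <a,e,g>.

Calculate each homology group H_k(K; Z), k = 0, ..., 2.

Fix the vertex order a < b < c < d < e < f < g < h < i < j < k and write every simplex with vertices in increasing order. Then dim K = 2 and the simplices of K are:

  0-simplices (11): a, b, c, d, e, f, g, h, i, j, k
  1-simplices (20): ad, ae, ag, ah, ai, bc, bf, ck, de, dg, dh, di, eg, eh, ei, fj, gh, gi, hi, jk
  2-simplices (10): adh, adi, aeg, aei, agh, deg, deh, dgi, ehi, ghi

giving chain groups C_0 ≅ Z^11, C_1 ≅ Z^20, C_2 ≅ Z^10.

∂_1: C_1 → C_0 is given by ∂[p,q] = [q] − [p].
The resulting 11×20 matrix has rank 9, and its Smith normal form has invariant factors (1,1,1,1,1,1,1,1,1).

∂_2: C_2 → C_1 maps a triangle to the signed sum of its edges. For instance
  ∂ghi = hi − gi + gh,
  ∂agh = gh − ah + ag.
The resulting 20×10 matrix has rank 10, and its Smith normal form has invariant factors (1,1,1,1,1,1,1,1,1,2).

Reading off H_k = ker ∂_k / im ∂_{k+1}:

  H_0: rank C_0 − rank ∂_1 = 11 − 9 = 2, and the invariant factors of ∂_1 are all 1, so H_0 = Z^2.
  H_1: rank ker ∂_1 − rank ∂_2 = (20 − 9) − 10 = 1, and ∂_2 has invariant factor 2 > 1, so H_1 = Z ⊕ Z/2.
  H_2: rank ker ∂_2 − rank ∂_3 = (10 − 10) − 0 = 0, and there is no ∂_3, so H_2 = 0.

H_0 = Z^2,  H_1 = Z ⊕ Z/2,  H_2 = 0.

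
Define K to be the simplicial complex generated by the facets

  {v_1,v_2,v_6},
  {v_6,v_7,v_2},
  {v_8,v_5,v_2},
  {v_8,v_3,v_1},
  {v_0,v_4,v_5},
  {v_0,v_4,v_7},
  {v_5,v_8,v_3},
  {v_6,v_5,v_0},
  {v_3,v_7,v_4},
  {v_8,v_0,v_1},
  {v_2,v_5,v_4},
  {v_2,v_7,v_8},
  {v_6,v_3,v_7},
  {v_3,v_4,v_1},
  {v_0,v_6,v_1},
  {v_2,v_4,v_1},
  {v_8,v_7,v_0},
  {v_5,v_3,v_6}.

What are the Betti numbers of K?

b_0 = 1, b_1 = 2, b_2 = 1.

We work with the vertex ordering v_0 < v_1 < v_2 < v_3 < v_4 < v_5 < v_6 < v_7 < v_8. The simplices of K, each written with vertices in increasing order, are:

  0-simplices (9): [v_0], [v_1], [v_2], [v_3], [v_4], [v_5], [v_6], [v_7], [v_8]
  1-simplices (27): (27 of them)
  2-simplices (18): (18 of them)

Hence C_0 ≅ Z^9, C_1 ≅ Z^27, C_2 ≅ Z^18.

Boundary ∂_1: C_1 → C_0 maps an edge to its endpoints' difference, ∂[p,q] = q − p. For instance
  ∂[v_0,v_7] = [v_7] − [v_0].
This gives a 9×27 integer matrix of rank 8; reducing to Smith normal form yields diagonal entries (1,1,1,1,1,1,1,1).

The boundary map ∂_2: C_2 → C_1 acts by ∂[p,q,r] = [q,r] − [p,r] + [p,q]. For instance
  ∂[v_0,v_4,v_5] = [v_4,v_5] − [v_0,v_5] + [v_0,v_4],
  ∂[v_3,v_6,v_7] = [v_6,v_7] − [v_3,v_7] + [v_3,v_6].
This gives a 27×18 integer matrix of rank 17; reducing to Smith normal form yields diagonal entries (1,1,1,1,1,1,1,1,1,1,1,1,1,1,1,1,1).

From H_k ≅ ker(∂_k) / im(∂_{k+1}) we obtain:

  H_0: rank C_0 − rank ∂_1 = 9 − 8 = 1, and the invariant factors of ∂_1 are all 1, so H_0 = Z.
  H_1: rank ker ∂_1 − rank ∂_2 = (27 − 8) − 17 = 2, and the invariant factors of ∂_2 are all 1, so H_1 = Z^2.
  H_2: rank ker ∂_2 − rank ∂_3 = (18 − 17) − 0 = 1, and there is no ∂_3, so H_2 = Z.

Hence the Betti numbers are b_0 = 1, b_1 = 2, b_2 = 1.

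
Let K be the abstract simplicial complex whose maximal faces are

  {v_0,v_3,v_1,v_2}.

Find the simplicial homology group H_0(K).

Take the total order v_0 < v_1 < v_2 < v_3 on the vertex set. Then K (dimension 3) consists of the simplices:

  0-simplices (4): [v_0], [v_1], [v_2], [v_3]
  1-simplices (6): [v_0,v_1], [v_0,v_2], [v_0,v_3], [v_1,v_2], [v_1,v_3], [v_2,v_3]
  2-simplices (4): [v_0,v_1,v_2], [v_0,v_1,v_3], [v_0,v_2,v_3], [v_1,v_2,v_3]
  3-simplices (1): [v_0,v_1,v_2,v_3]

Hence C_0 ≅ Z^4, C_1 ≅ Z^6, C_2 ≅ Z^4, C_3 ≅ Z^1.

The boundary map ∂_1: C_1 → C_0 is given by ∂[p,q] = [q] − [p]. For instance
  ∂[v_0,v_3] = [v_3] − [v_0].
The resulting 4×6 matrix has rank 3, and its Smith normal form has invariant factors (1,1,1).

∂_2: C_2 → C_1 acts by ∂[p,q,r] = [q,r] − [p,r] + [p,q]. For instance
  ∂[v_0,v_1,v_3] = [v_1,v_3] − [v_0,v_3] + [v_0,v_1],
  ∂[v_1,v_2,v_3] = [v_2,v_3] − [v_1,v_3] + [v_1,v_2].
The 6×4 boundary matrix has rank 3 and Smith normal form diag(1,1,1).

∂_3: C_3 → C_2 sends each 3-simplex σ to the alternating sum Σ_i (−1)^i (σ with its i-th vertex removed). For instance
  ∂[v_0,v_1,v_2,v_3] = [v_1,v_2,v_3] − [v_0,v_2,v_3] + [v_0,v_1,v_3] − [v_0,v_1,v_2].
The 4×1 boundary matrix has rank 1 and Smith normal form diag(1).

Reading off H_k = ker ∂_k / im ∂_{k+1}:

  H_0: rank C_0 − rank ∂_1 = 4 − 3 = 1, and the invariant factors of ∂_1 are all 1, so H_0 ≅ Z.

H_0 ≅ Z.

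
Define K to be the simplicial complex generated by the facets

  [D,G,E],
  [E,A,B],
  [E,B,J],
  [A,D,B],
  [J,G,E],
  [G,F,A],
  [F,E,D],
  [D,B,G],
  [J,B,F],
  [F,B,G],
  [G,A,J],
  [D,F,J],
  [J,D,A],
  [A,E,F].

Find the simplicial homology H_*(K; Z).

H_0 = Z,  H_1 = Z^2,  H_2 = Z.

K has 7 vertices, 21 edges, 14 triangles.
rank ∂_0 = 0, rank ∂_1 = 6 ⇒ b_0 = 7 − 0 − 6 = 1; all invariant factors of ∂_1 are 1 so no torsion. So H_0 = Z.
rank ∂_1 = 6, rank ∂_2 = 13 ⇒ b_1 = 21 − 6 − 13 = 2; all invariant factors of ∂_2 are 1 so no torsion. So H_1 = Z^2.
rank ∂_2 = 13, rank ∂_3 = 0 ⇒ b_2 = 14 − 13 − 0 = 1. So H_2 = Z.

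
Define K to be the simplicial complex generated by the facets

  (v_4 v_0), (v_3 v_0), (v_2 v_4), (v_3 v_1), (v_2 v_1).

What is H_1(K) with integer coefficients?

We work with the vertex ordering v_0 < v_1 < v_2 < v_3 < v_4. The simplices of K, each written with vertices in increasing order, are:

  0-simplices (5): [v_0], [v_1], [v_2], [v_3], [v_4]
  1-simplices (5): [v_0,v_3], [v_0,v_4], [v_1,v_2], [v_1,v_3], [v_2,v_4]

Hence C_0 ≅ Z^5, C_1 ≅ Z^5.

∂_1: C_1 → C_0 is given by ∂[p,q] = [q] − [p]. For instance
  ∂[v_1,v_2] = [v_2] − [v_1].
As a 5×5 matrix over Z this has rank 4, with invariant factors (1,1,1,1).

Reading off H_k = ker ∂_k / im ∂_{k+1}:

  H_1: rank ker ∂_1 − rank ∂_2 = (5 − 4) − 0 = 1, and there is no ∂_2, so H_1 = Z.

H_1 ≅ Z.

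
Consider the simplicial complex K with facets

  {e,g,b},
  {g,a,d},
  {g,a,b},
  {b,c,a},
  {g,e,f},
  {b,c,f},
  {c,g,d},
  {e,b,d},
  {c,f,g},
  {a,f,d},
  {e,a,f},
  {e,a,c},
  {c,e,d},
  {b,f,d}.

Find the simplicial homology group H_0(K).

We work with the vertex ordering a < b < c < d < e < f < g. The simplices of K, each written with vertices in increasing order, are:

  0-simplices (7): a, b, c, d, e, f, g
  1-simplices (21): ab, ac, ad, ae, af, ag, bc, bd, be, bf, bg, cd, ce, cf, cg, de, df, dg, ef, eg, fg
  2-simplices (14): abc, abg, ace, adf, adg, aef, bcf, bde, bdf, beg, cde, cdg, cfg, efg

giving chain groups C_0 ≅ Z^7, C_1 ≅ Z^21, C_2 ≅ Z^14.

The boundary map ∂_1: C_1 → C_0 sends each edge [p,q] (with p < q) to q − p.
The 7×21 boundary matrix has rank 6 and Smith normal form diag(1,1,1,1,1,1).

Boundary ∂_2: C_2 → C_1 sends each 2-simplex [p,q,r] to [q,r] − [p,r] + [p,q]. For instance
  ∂abc = bc − ac + ab,
  ∂cfg = fg − cg + cf.
The resulting 21×14 matrix has rank 13, and its Smith normal form has invariant factors (1,1,1,1,1,1,1,1,1,1,1,1,1).

Reading off H_k = ker ∂_k / im ∂_{k+1}:

  H_0: rank C_0 − rank ∂_1 = 7 − 6 = 1, and the invariant factors of ∂_1 are all 1, so H_0 = Z.

H_0 = Z.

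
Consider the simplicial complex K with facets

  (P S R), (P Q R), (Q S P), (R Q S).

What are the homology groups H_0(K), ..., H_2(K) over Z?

H_0 ≅ Z,  H_1 = 0,  H_2 ≅ Z.

Order the vertices as P < Q < R < S. Listing each simplex with vertices in this order, K has dimension 2 with simplices:

  0-simplices (4): P, Q, R, S
  1-simplices (6): PQ, PR, PS, QR, QS, RS
  2-simplices (4): PQR, PQS, PRS, QRS

giving chain groups C_0 ≅ Z^4, C_1 ≅ Z^6, C_2 ≅ Z^4.

The boundary map ∂_1: C_1 → C_0 is given by ∂[p,q] = [q] − [p]. For instance
  ∂QR = R − Q.
As a 4×6 matrix over Z this has rank 3, with invariant factors (1,1,1).

∂_2: C_2 → C_1 acts by ∂[p,q,r] = [q,r] − [p,r] + [p,q]. For instance
  ∂QRS = RS − QS + QR,
  ∂PRS = RS − PS + PR.
The resulting 6×4 matrix has rank 3, and its Smith normal form has invariant factors (1,1,1).

Computing H_k = (kernel of ∂_k) / (image of ∂_{k+1}):

  H_0: rank C_0 − rank ∂_1 = 4 − 3 = 1, and the invariant factors of ∂_1 are all 1, so H_0 ≅ Z.
  H_1: rank ker ∂_1 − rank ∂_2 = (6 − 3) − 3 = 0, and the invariant factors of ∂_2 are all 1, so H_1 ≅ 0.
  H_2: rank ker ∂_2 − rank ∂_3 = (4 − 3) − 0 = 1, and there is no ∂_3, so H_2 ≅ Z.

(K is a triangulation of the 2-sphere S^2.)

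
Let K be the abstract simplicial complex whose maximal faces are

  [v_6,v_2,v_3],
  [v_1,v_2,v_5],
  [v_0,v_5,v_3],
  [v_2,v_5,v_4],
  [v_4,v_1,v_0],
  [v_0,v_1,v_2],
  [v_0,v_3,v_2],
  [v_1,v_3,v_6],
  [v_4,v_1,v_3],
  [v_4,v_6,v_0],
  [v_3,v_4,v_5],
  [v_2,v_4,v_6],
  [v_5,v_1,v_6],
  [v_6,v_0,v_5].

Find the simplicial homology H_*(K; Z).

H_0 = Z,  H_1 = Z^2,  H_2 = Z.

Take the total order v_0 < v_1 < v_2 < v_3 < v_4 < v_5 < v_6 on the vertex set. Then K (dimension 2) consists of the simplices:

  0-simplices (7): [v_0], [v_1], [v_2], [v_3], [v_4], [v_5], [v_6]
  1-simplices (21): (21 of them)
  2-simplices (14): (14 of them)

giving chain groups C_0 ≅ Z^7, C_1 ≅ Z^21, C_2 ≅ Z^14.

∂_1: C_1 → C_0 is given by ∂[p,q] = [q] − [p]. For instance
  ∂[v_1,v_6] = [v_6] − [v_1].
As a 7×21 matrix over Z this has rank 6, with invariant factors (1,1,1,1,1,1).

Boundary ∂_2: C_2 → C_1 acts by ∂[p,q,r] = [q,r] − [p,r] + [p,q]. For instance
  ∂[v_0,v_3,v_5] = [v_3,v_5] − [v_0,v_5] + [v_0,v_3],
  ∂[v_2,v_4,v_5] = [v_4,v_5] − [v_2,v_5] + [v_2,v_4].
As a 21×14 matrix over Z this has rank 13, with invariant factors (1,1,1,1,1,1,1,1,1,1,1,1,1).

Now H_k = ker ∂_k / im ∂_{k+1}, so:

  H_0: rank C_0 − rank ∂_1 = 7 − 6 = 1, and the invariant factors of ∂_1 are all 1, so H_0 ≅ Z.
  H_1: rank ker ∂_1 − rank ∂_2 = (21 − 6) − 13 = 2, and the invariant factors of ∂_2 are all 1, so H_1 ≅ Z^2.
  H_2: rank ker ∂_2 − rank ∂_3 = (14 − 13) − 0 = 1, and there is no ∂_3, so H_2 ≅ Z.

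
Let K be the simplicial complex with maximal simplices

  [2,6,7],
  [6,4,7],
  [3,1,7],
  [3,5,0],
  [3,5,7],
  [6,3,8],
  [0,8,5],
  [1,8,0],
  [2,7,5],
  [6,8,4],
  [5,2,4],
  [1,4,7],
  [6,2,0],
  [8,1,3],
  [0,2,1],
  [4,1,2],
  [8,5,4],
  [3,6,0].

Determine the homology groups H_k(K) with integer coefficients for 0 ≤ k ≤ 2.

H_0 = Z,  H_1 = Z ⊕ Z/2,  H_2 = 0.

K has 9 vertices, 27 edges, 18 triangles.
rank ∂_0 = 0, rank ∂_1 = 8 ⇒ b_0 = 9 − 0 − 8 = 1; all invariant factors of ∂_1 are 1 so no torsion. So H_0 ≅ Z.
rank ∂_1 = 8, rank ∂_2 = 18 ⇒ b_1 = 27 − 8 − 18 = 1; ∂_2 has invariant factor(s) [2] giving torsion. So H_1 ≅ Z ⊕ Z/2.
rank ∂_2 = 18, rank ∂_3 = 0 ⇒ b_2 = 18 − 18 − 0 = 0. So H_2 ≅ 0.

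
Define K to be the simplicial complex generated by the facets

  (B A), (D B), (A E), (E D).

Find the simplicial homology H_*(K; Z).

Order the vertices as A < B < D < E. Listing each simplex with vertices in this order, K has dimension 1 with simplices:

  0-simplices (4): A, B, D, E
  1-simplices (4): AB, AE, BD, DE

giving chain groups C_0 ≅ Z^4, C_1 ≅ Z^4.

The boundary map ∂_1: C_1 → C_0 sends each edge [p,q] (with p < q) to q − p. For instance
  ∂BD = D − B.
This gives a 4×4 integer matrix of rank 3; reducing to Smith normal form yields diagonal entries (1,1,1).

Computing H_k = (kernel of ∂_k) / (image of ∂_{k+1}):

  H_0: rank C_0 − rank ∂_1 = 4 − 3 = 1, and the invariant factors of ∂_1 are all 1, so H_0 ≅ Z.
  H_1: rank ker ∂_1 − rank ∂_2 = (4 − 3) − 0 = 1, and there is no ∂_2, so H_1 ≅ Z.

(K is a triangulation of the circle S^1.)

H_0 ≅ Z,  H_1 ≅ Z.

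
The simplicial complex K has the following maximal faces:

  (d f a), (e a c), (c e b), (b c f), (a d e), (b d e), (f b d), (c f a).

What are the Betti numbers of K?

b_0 = 1, b_1 = 0, b_2 = 1.

Take the total order a < b < c < d < e < f on the vertex set. Then K (dimension 2) consists of the simplices:

  0-simplices (6): a, b, c, d, e, f
  1-simplices (12): ac, ad, ae, af, bc, bd, be, bf, ce, cf, de, df
  2-simplices (8): ace, acf, ade, adf, bce, bcf, bde, bdf

so the chain groups are C_0 ≅ Z^6, C_1 ≅ Z^12, C_2 ≅ Z^8.

The boundary map ∂_1: C_1 → C_0 sends each edge [p,q] (with p < q) to q − p. For instance
  ∂cf = f − c.
As a 6×12 matrix over Z this has rank 5, with invariant factors (1,1,1,1,1).

∂_2: C_2 → C_1 maps a triangle to the signed sum of its edges. For instance
  ∂acf = cf − af + ac,
  ∂ace = ce − ae + ac.
This gives a 12×8 integer matrix of rank 7; reducing to Smith normal form yields diagonal entries (1,1,1,1,1,1,1).

Now H_k = ker ∂_k / im ∂_{k+1}, so:

  H_0: rank C_0 − rank ∂_1 = 6 − 5 = 1, and the invariant factors of ∂_1 are all 1, so H_0 = Z.
  H_1: rank ker ∂_1 − rank ∂_2 = (12 − 5) − 7 = 0, and the invariant factors of ∂_2 are all 1, so H_1 = 0.
  H_2: rank ker ∂_2 − rank ∂_3 = (8 − 7) − 0 = 1, and there is no ∂_3, so H_2 = Z.

(K is a triangulation of the 2-sphere S^2.)

Hence the Betti numbers are b_0 = 1, b_1 = 0, b_2 = 1.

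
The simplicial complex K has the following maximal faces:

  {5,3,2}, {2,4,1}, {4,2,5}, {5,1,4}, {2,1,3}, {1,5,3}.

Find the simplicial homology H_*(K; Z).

We work with the vertex ordering 1 < 2 < 3 < 4 < 5. The simplices of K, each written with vertices in increasing order, are:

  0-simplices (5): [1], [2], [3], [4], [5]
  1-simplices (9): [1,2], [1,3], [1,4], [1,5], [2,3], [2,4], [2,5], [3,5], [4,5]
  2-simplices (6): [1,2,3], [1,2,4], [1,3,5], [1,4,5], [2,3,5], [2,4,5]

giving chain groups C_0 ≅ Z^5, C_1 ≅ Z^9, C_2 ≅ Z^6.

Boundary ∂_1: C_1 → C_0 maps an edge to its endpoints' difference, ∂[p,q] = q − p. For instance
  ∂[1,5] = [5] − [1].
This gives a 5×9 integer matrix of rank 4; reducing to Smith normal form yields diagonal entries (1,1,1,1).

∂_2: C_2 → C_1 sends each 2-simplex [p,q,r] to [q,r] − [p,r] + [p,q]. For instance
  ∂[1,3,5] = [3,5] − [1,5] + [1,3],
  ∂[1,2,3] = [2,3] − [1,3] + [1,2].
As a 9×6 matrix over Z this has rank 5, with invariant factors (1,1,1,1,1).

From H_k ≅ ker(∂_k) / im(∂_{k+1}) we obtain:

  H_0: rank C_0 − rank ∂_1 = 5 − 4 = 1, and the invariant factors of ∂_1 are all 1, so H_0 ≅ Z.
  H_1: rank ker ∂_1 − rank ∂_2 = (9 − 4) − 5 = 0, and the invariant factors of ∂_2 are all 1, so H_1 ≅ 0.
  H_2: rank ker ∂_2 − rank ∂_3 = (6 − 5) − 0 = 1, and there is no ∂_3, so H_2 ≅ Z.

H_0 = Z,  H_1 = 0,  H_2 = Z.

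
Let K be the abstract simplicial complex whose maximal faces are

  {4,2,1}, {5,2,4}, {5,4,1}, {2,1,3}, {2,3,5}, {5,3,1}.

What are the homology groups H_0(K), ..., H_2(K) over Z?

K has 5 vertices, 9 edges, 6 triangles.
rank ∂_0 = 0, rank ∂_1 = 4 ⇒ b_0 = 5 − 0 − 4 = 1; all invariant factors of ∂_1 are 1 so no torsion. So H_0 = Z.
rank ∂_1 = 4, rank ∂_2 = 5 ⇒ b_1 = 9 − 4 − 5 = 0; all invariant factors of ∂_2 are 1 so no torsion. So H_1 = 0.
rank ∂_2 = 5, rank ∂_3 = 0 ⇒ b_2 = 6 − 5 − 0 = 1. So H_2 = Z.

H_0 = Z,  H_1 = 0,  H_2 = Z.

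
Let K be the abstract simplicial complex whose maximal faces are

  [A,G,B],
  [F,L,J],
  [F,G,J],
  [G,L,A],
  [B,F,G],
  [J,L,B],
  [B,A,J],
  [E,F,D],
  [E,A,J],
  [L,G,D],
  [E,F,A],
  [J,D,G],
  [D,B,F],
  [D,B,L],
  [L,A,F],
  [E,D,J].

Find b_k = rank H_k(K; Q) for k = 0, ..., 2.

Fix the vertex order A < B < D < E < F < G < J < L and write every simplex with vertices in increasing order. Then dim K = 2 and the simplices of K are:

  0-simplices (8): A, B, D, E, F, G, J, L
  1-simplices (24): AB, AE, AF, AG, AJ, AL, BD, BF, BG, BJ, BL, DE, DF, DG, DJ, DL, EF, EJ, FG, FJ, FL, GJ, GL, JL
  2-simplices (16): ABG, ABJ, AEF, AEJ, AFL, AGL, BDF, BDL, BFG, BJL, DEF, DEJ, DGJ, DGL, FGJ, FJL

Hence C_0 ≅ Z^8, C_1 ≅ Z^24, C_2 ≅ Z^16.

The boundary map ∂_1: C_1 → C_0 maps an edge to its endpoints' difference, ∂[p,q] = q − p.
As a 8×24 matrix over Z this has rank 7, with invariant factors (1,1,1,1,1,1,1).

Boundary ∂_2: C_2 → C_1 acts by ∂[p,q,r] = [q,r] − [p,r] + [p,q]. For instance
  ∂ABG = BG − AG + AB,
  ∂AGL = GL − AL + AG.
The resulting 24×16 matrix has rank 15, and its Smith normal form has invariant factors (1,1,1,1,1,1,1,1,1,1,1,1,1,1,1).

Computing H_k = (kernel of ∂_k) / (image of ∂_{k+1}):

  H_0: rank C_0 − rank ∂_1 = 8 − 7 = 1, and the invariant factors of ∂_1 are all 1, so H_0 ≅ Z.
  H_1: rank ker ∂_1 − rank ∂_2 = (24 − 7) − 15 = 2, and the invariant factors of ∂_2 are all 1, so H_1 ≅ Z^2.
  H_2: rank ker ∂_2 − rank ∂_3 = (16 − 15) − 0 = 1, and there is no ∂_3, so H_2 ≅ Z.

As a check, the Euler characteristic is 8 − 24 + 16 = 0, which agrees with 1 − 2 + 1 = 0.

Hence the Betti numbers are b_0 = 1, b_1 = 2, b_2 = 1.

b_0 = 1, b_1 = 2, b_2 = 1.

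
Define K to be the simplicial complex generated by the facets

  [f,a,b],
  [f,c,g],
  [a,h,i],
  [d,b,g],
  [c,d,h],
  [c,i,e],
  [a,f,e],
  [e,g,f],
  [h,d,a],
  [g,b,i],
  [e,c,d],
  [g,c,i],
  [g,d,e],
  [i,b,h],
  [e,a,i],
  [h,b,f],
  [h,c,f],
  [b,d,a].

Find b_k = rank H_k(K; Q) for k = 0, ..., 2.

Fix the vertex order a < b < c < d < e < f < g < h < i and write every simplex with vertices in increasing order. Then dim K = 2 and the simplices of K are:

  0-simplices (9): a, b, c, d, e, f, g, h, i
  1-simplices (27): ab, ad, ae, af, ah, ai, bd, bf, bg, bh, bi, cd, ce, cf, cg, ch, ci, de, dg, dh, ef, eg, ei, fg, fh, gi, hi
  2-simplices (18): abd, abf, adh, aef, aei, ahi, bdg, bfh, bgi, bhi, cde, cdh, cei, cfg, cfh, cgi, deg, efg

giving chain groups C_0 ≅ Z^9, C_1 ≅ Z^27, C_2 ≅ Z^18.

Boundary ∂_1: C_1 → C_0 sends each edge [p,q] (with p < q) to q − p. For instance
  ∂ce = e − c.
This gives a 9×27 integer matrix of rank 8; reducing to Smith normal form yields diagonal entries (1,1,1,1,1,1,1,1).

Boundary ∂_2: C_2 → C_1 maps a triangle to the signed sum of its edges. For instance
  ∂cdh = dh − ch + cd,
  ∂bfh = fh − bh + bf.
The 27×18 boundary matrix has rank 18 and Smith normal form diag(1,1,1,1,1,1,1,1,1,1,1,1,1,1,1,1,1,2).

Now H_k = ker ∂_k / im ∂_{k+1}, so:

  H_0: rank C_0 − rank ∂_1 = 9 − 8 = 1, and the invariant factors of ∂_1 are all 1, so H_0 = Z.
  H_1: rank ker ∂_1 − rank ∂_2 = (27 − 8) − 18 = 1, and ∂_2 has invariant factor 2 > 1, so H_1 = Z ⊕ Z/2.
  H_2: rank ker ∂_2 − rank ∂_3 = (18 − 18) − 0 = 0, and there is no ∂_3, so H_2 = 0.

As a check, the Euler characteristic is 9 − 27 + 18 = 0, which agrees with 1 − 1 + 0 = 0.
(K is a triangulation of the Klein bottle.)

Hence the Betti numbers are b_0 = 1, b_1 = 1, b_2 = 0.

b_0 = 1, b_1 = 1, b_2 = 0.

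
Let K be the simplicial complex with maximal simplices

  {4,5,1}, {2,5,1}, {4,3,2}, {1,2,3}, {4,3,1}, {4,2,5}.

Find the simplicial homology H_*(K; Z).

Order the vertices as 1 < 2 < 3 < 4 < 5. Listing each simplex with vertices in this order, K has dimension 2 with simplices:

  0-simplices (5): [1], [2], [3], [4], [5]
  1-simplices (9): [1,2], [1,3], [1,4], [1,5], [2,3], [2,4], [2,5], [3,4], [4,5]
  2-simplices (6): [1,2,3], [1,2,5], [1,3,4], [1,4,5], [2,3,4], [2,4,5]

so the chain groups are C_0 ≅ Z^5, C_1 ≅ Z^9, C_2 ≅ Z^6.

∂_1: C_1 → C_0 maps an edge to its endpoints' difference, ∂[p,q] = q − p. For instance
  ∂[1,5] = [5] − [1].
The resulting 5×9 matrix has rank 4, and its Smith normal form has invariant factors (1,1,1,1).

Boundary ∂_2: C_2 → C_1 sends each 2-simplex [p,q,r] to [q,r] − [p,r] + [p,q]. For instance
  ∂[1,3,4] = [3,4] − [1,4] + [1,3],
  ∂[1,2,5] = [2,5] − [1,5] + [1,2].
This gives a 9×6 integer matrix of rank 5; reducing to Smith normal form yields diagonal entries (1,1,1,1,1).

Reading off H_k = ker ∂_k / im ∂_{k+1}:

  H_0: rank C_0 − rank ∂_1 = 5 − 4 = 1, and the invariant factors of ∂_1 are all 1, so H_0 = Z.
  H_1: rank ker ∂_1 − rank ∂_2 = (9 − 4) − 5 = 0, and the invariant factors of ∂_2 are all 1, so H_1 = 0.
  H_2: rank ker ∂_2 − rank ∂_3 = (6 − 5) − 0 = 1, and there is no ∂_3, so H_2 = Z.

As a check, the Euler characteristic is 5 − 9 + 6 = 2, which agrees with 1 − 0 + 1 = 2.

H_0 = Z,  H_1 = 0,  H_2 = Z.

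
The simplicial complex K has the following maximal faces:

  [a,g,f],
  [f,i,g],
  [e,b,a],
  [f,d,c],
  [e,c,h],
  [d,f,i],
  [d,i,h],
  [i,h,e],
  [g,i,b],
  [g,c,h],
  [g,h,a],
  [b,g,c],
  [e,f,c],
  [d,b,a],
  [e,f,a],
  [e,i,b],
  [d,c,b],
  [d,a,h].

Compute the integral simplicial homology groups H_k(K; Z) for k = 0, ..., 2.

H_0 ≅ Z,  H_1 ≅ Z^2,  H_2 ≅ Z.

Order the vertices as a < b < c < d < e < f < g < h < i. Listing each simplex with vertices in this order, K has dimension 2 with simplices:

  0-simplices (9): a, b, c, d, e, f, g, h, i
  1-simplices (27): ab, ad, ae, af, ag, ah, bc, bd, be, bg, bi, cd, ce, cf, cg, ch, df, dh, di, ef, eh, ei, fg, fi, gh, gi, hi
  2-simplices (18): abd, abe, adh, aef, afg, agh, bcd, bcg, bei, bgi, cdf, cef, ceh, cgh, dfi, dhi, ehi, fgi

Hence C_0 ≅ Z^9, C_1 ≅ Z^27, C_2 ≅ Z^18.

The boundary map ∂_1: C_1 → C_0 maps an edge to its endpoints' difference, ∂[p,q] = q − p. For instance
  ∂di = i − d.
As a 9×27 matrix over Z this has rank 8, with invariant factors (1,1,1,1,1,1,1,1).

Boundary ∂_2: C_2 → C_1 sends each 2-simplex [p,q,r] to [q,r] − [p,r] + [p,q]. For instance
  ∂ehi = hi − ei + eh,
  ∂abd = bd − ad + ab.
This gives a 27×18 integer matrix of rank 17; reducing to Smith normal form yields diagonal entries (1,1,1,1,1,1,1,1,1,1,1,1,1,1,1,1,1).

Reading off H_k = ker ∂_k / im ∂_{k+1}:

  H_0: rank C_0 − rank ∂_1 = 9 − 8 = 1, and the invariant factors of ∂_1 are all 1, so H_0 = Z.
  H_1: rank ker ∂_1 − rank ∂_2 = (27 − 8) − 17 = 2, and the invariant factors of ∂_2 are all 1, so H_1 = Z^2.
  H_2: rank ker ∂_2 − rank ∂_3 = (18 − 17) − 0 = 1, and there is no ∂_3, so H_2 = Z.

As a check, the Euler characteristic is 9 − 27 + 18 = 0, which agrees with 1 − 2 + 1 = 0.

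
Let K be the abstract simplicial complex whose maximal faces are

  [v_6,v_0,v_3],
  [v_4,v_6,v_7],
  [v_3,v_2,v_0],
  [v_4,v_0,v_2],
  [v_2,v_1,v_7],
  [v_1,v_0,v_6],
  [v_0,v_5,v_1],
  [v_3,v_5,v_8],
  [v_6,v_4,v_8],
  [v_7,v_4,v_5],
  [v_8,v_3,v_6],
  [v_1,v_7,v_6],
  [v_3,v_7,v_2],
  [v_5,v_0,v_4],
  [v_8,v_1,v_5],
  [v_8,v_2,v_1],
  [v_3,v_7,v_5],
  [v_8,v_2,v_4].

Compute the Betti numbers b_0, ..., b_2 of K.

b_0 = 1, b_1 = 2, b_2 = 1.

K has 9 vertices, 27 edges, 18 triangles.
rank ∂_0 = 0, rank ∂_1 = 8 ⇒ b_0 = 9 − 0 − 8 = 1; all invariant factors of ∂_1 are 1 so no torsion. So H_0 = Z.
rank ∂_1 = 8, rank ∂_2 = 17 ⇒ b_1 = 27 − 8 − 17 = 2; all invariant factors of ∂_2 are 1 so no torsion. So H_1 = Z^2.
rank ∂_2 = 17, rank ∂_3 = 0 ⇒ b_2 = 18 − 17 − 0 = 1. So H_2 = Z.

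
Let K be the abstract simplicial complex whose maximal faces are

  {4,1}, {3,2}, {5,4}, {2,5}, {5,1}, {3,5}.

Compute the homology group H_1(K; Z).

Fix the vertex order 1 < 2 < 3 < 4 < 5 and write every simplex with vertices in increasing order. Then dim K = 1 and the simplices of K are:

  0-simplices (5): [1], [2], [3], [4], [5]
  1-simplices (6): [1,4], [1,5], [2,3], [2,5], [3,5], [4,5]

giving chain groups C_0 ≅ Z^5, C_1 ≅ Z^6.

Boundary ∂_1: C_1 → C_0 is given by ∂[p,q] = [q] − [p]. For instance
  ∂[4,5] = [5] − [4].
The resulting 5×6 matrix has rank 4, and its Smith normal form has invariant factors (1,1,1,1).

Now H_k = ker ∂_k / im ∂_{k+1}, so:

  H_1: rank ker ∂_1 − rank ∂_2 = (6 − 4) − 0 = 2, and there is no ∂_2, so H_1 ≅ Z^2.

(K is a triangulation of a wedge of 2 circles.)

H_1 ≅ Z^2.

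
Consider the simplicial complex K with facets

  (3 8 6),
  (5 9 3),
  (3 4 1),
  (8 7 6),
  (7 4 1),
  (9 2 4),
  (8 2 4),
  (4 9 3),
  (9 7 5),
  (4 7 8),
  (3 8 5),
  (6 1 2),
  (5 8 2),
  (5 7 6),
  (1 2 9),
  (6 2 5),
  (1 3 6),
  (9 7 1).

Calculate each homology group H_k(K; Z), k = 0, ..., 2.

H_0 ≅ Z,  H_1 ≅ Z ⊕ Z/2,  H_2 = 0.

K has 9 vertices, 27 edges, 18 triangles.
rank ∂_0 = 0, rank ∂_1 = 8 ⇒ b_0 = 9 − 0 − 8 = 1; all invariant factors of ∂_1 are 1 so no torsion. So H_0 = Z.
rank ∂_1 = 8, rank ∂_2 = 18 ⇒ b_1 = 27 − 8 − 18 = 1; ∂_2 has invariant factor(s) [2] giving torsion. So H_1 = Z ⊕ Z/2.
rank ∂_2 = 18, rank ∂_3 = 0 ⇒ b_2 = 18 − 18 − 0 = 0. So H_2 = 0.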